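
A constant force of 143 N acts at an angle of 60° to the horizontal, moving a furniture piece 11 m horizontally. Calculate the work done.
W = F·d·cosθ = (143)(11)cos(60°) = 786.5 J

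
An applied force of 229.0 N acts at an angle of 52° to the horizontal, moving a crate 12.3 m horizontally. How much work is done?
W = F·d·cosθ = (229.0)(12.3)cos(52°) = 1734 J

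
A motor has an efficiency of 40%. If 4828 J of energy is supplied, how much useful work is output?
W_out = η·W_in = 0.4·4828 = 1931.2 J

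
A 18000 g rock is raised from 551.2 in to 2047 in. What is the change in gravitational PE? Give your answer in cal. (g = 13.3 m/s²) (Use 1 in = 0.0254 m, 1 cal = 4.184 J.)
Convert to SI: m = 18.0 kg, Δh = 37.9933 m
ΔPE = mgΔh = (18.0)(13.3)(37.9933) = 9095.6 J = 2174 cal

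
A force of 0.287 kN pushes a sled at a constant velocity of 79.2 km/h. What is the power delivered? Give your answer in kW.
Convert to SI: F = 287.0 N, v = 22.0 m/s
P = Fv = (287.0)(22.0) = 6314.0 W = 6.314 kW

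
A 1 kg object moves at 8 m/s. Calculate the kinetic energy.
KE = ½mv² = ½(1)(8)² = 32.0 J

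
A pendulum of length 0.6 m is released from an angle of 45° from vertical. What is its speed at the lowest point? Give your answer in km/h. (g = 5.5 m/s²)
h = L(1 − cosθ) = 0.6(1 − cos45°) = 0.175736 m
v = √(2gh) = √(2·5.5·0.175736) = 1.39036 m/s = 5.005 km/h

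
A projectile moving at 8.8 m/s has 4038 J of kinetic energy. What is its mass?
m = 2·KE/v² = 2·4038/(8.8)² = 104.3 kg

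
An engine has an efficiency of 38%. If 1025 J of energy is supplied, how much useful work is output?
W_out = η·W_in = 0.38·1025 = 389.5 J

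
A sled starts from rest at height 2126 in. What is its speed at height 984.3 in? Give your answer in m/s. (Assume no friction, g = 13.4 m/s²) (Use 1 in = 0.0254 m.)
Convert to SI: h₁−h₂ = 28.9992 m
mgh₁ = mgh₂ + ½mv² ⇒ v = √(2g(h₁−h₂)) = √(2·13.4·28.9992) = 27.88 m/s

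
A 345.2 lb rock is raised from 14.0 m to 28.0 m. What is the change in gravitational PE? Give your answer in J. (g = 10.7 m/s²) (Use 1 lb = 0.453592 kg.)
Convert to SI: m = 156.58 kg, Δh = 14.0 m
ΔPE = mgΔh = (156.58)(10.7)(14.0) = 23460 J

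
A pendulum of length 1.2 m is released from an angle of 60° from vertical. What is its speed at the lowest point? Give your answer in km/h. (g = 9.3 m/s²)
h = L(1 − cosθ) = 1.2(1 − cos60°) = 0.6 m
v = √(2gh) = √(2·9.3·0.6) = 3.34066 m/s = 12.03 km/h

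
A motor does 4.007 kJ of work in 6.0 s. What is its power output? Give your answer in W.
Convert to SI: W = 4007.0 J, t = 6.0 s
P = W/t = 4007.0/6.0 = 667.8 W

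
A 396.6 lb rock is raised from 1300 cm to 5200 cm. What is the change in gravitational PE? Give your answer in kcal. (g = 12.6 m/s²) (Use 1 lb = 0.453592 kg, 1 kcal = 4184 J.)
Convert to SI: m = 179.895 kg, Δh = 39.0 m
ΔPE = mgΔh = (179.895)(12.6)(39.0) = 88400.2 J = 21.13 kcal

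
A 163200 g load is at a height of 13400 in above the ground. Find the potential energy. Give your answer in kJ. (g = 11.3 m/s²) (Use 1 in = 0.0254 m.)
Convert to SI: m = 163.2 kg, h = 340.36 m
PE = mgh = (163.2)(11.3)(340.36) = 627678 J = 627.7 kJ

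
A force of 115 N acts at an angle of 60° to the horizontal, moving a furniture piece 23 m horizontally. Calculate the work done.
W = F·d·cosθ = (115)(23)cos(60°) = 1323 J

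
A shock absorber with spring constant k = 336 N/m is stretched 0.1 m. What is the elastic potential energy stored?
PE = ½kx² = ½(336)(0.1)² = 1.68 J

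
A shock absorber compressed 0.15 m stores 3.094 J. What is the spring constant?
k = 2·PE/x² = 2·3.094/(0.15)² = 275.0 N/m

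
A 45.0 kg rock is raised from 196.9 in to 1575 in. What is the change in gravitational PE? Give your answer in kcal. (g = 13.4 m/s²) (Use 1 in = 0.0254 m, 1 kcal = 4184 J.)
Convert to SI: m = 45.0 kg, Δh = 35.0037 m
ΔPE = mgΔh = (45.0)(13.4)(35.0037) = 21107.3 J = 5.045 kcal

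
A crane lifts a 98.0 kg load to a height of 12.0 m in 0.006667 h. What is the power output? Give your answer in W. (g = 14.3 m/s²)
Convert to SI: m = 98.0 kg, h = 12.0 m, t = 24.0012 s
P = mgh/t = (98.0)(14.3)(12.0)/24.0012 = 700.7 W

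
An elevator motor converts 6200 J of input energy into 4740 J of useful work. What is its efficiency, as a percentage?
η = W_out/W_in = 4740/6200 = 76.45%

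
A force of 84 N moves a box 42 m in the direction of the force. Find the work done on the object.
W = F·d = (84)(42) = 3528 J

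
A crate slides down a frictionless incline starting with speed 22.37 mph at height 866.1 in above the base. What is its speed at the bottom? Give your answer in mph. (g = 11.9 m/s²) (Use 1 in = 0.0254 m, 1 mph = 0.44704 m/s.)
Convert to SI: v₀ = 10.0003 m/s, h = 21.9989 m
½mv₀² + mgh = ½mv² ⇒ v = √(v₀² + 2gh) = √(10.0003² + 2·11.9·21.9989) = 24.9716 m/s = 55.86 mph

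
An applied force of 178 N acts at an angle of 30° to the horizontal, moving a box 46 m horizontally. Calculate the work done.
W = F·d·cosθ = (178)(46)cos(30°) = 7091 J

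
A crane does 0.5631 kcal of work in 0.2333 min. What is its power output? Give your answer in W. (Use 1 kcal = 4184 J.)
Convert to SI: W = 2356.01 J, t = 13.998 s
P = W/t = 2356.01/13.998 = 168.3 W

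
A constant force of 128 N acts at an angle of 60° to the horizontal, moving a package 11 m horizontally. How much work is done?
W = F·d·cosθ = (128)(11)cos(60°) = 704.0 J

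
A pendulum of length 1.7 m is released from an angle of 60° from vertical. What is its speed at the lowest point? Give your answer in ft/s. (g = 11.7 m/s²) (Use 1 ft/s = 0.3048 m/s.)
h = L(1 − cosθ) = 1.7(1 − cos60°) = 0.85 m
v = √(2gh) = √(2·11.7·0.85) = 4.45982 m/s = 14.63 ft/s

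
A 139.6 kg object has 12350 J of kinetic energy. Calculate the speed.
v = √(2·KE/m) = √(2·12350/139.6) = 13.3 m/s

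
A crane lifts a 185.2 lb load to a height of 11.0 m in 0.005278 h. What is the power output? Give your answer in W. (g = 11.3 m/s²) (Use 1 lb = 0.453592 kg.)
Convert to SI: m = 84.0052 kg, h = 11.0 m, t = 19.0008 s
P = mgh/t = (84.0052)(11.3)(11.0)/19.0008 = 549.5 W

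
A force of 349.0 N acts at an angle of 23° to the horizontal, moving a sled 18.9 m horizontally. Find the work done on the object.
W = F·d·cosθ = (349.0)(18.9)cos(23°) = 6072 J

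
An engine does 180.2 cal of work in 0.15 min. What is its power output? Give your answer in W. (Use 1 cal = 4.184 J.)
Convert to SI: W = 753.957 J, t = 9.0 s
P = W/t = 753.957/9.0 = 83.77 W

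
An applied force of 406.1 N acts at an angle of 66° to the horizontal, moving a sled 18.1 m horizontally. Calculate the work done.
W = F·d·cosθ = (406.1)(18.1)cos(66°) = 2990 J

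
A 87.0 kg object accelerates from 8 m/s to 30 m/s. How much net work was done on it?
W = ΔKE = ½m(v₂² − v₁²) = ½(87.0)(30² − 8²) = 36366.0 J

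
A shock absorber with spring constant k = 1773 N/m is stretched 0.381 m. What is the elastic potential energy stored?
PE = ½kx² = ½(1773)(0.381)² = 128.7 J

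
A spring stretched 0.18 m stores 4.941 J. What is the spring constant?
k = 2·PE/x² = 2·4.941/(0.18)² = 305.0 N/m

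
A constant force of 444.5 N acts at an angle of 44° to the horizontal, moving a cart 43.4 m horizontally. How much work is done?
W = F·d·cosθ = (444.5)(43.4)cos(44°) = 13880 J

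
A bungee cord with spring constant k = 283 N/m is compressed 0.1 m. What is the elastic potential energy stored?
PE = ½kx² = ½(283)(0.1)² = 1.415 J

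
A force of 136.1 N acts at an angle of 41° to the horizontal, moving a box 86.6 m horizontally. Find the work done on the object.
W = F·d·cosθ = (136.1)(86.6)cos(41°) = 8895 J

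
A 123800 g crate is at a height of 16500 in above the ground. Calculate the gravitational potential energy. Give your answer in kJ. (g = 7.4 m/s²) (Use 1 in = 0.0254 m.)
Convert to SI: m = 123.8 kg, h = 419.1 m
PE = mgh = (123.8)(7.4)(419.1) = 383946 J = 383.9 kJ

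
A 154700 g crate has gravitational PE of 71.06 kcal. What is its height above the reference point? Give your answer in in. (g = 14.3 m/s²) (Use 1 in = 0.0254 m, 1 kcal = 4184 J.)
Convert to SI: m = 154.7 kg, PE = 297315 J
h = PE/(mg) = 297315/(154.7·14.3) = 134.397 m = 5291 in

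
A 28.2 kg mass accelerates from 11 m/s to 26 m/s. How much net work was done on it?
W = ΔKE = ½m(v₂² − v₁²) = ½(28.2)(26² − 11²) = 7825.5 J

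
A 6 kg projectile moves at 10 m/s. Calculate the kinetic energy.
KE = ½mv² = ½(6)(10)² = 300.0 J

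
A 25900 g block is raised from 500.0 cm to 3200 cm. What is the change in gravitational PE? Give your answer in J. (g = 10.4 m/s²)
Convert to SI: m = 25.9 kg, Δh = 27.0 m
ΔPE = mgΔh = (25.9)(10.4)(27.0) = 7273 J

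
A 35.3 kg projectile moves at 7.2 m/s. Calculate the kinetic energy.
KE = ½mv² = ½(35.3)(7.2)² = 915.0 J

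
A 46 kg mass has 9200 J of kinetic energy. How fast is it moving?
v = √(2·KE/m) = √(2·9200/46) = 20.0 m/s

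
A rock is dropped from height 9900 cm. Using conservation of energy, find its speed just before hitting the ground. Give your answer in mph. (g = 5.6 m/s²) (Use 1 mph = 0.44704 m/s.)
Convert to SI: h = 99.0 m
mgh = ½mv² ⇒ v = √(2gh) = √(2·5.6·99.0) = 33.2986 m/s = 74.49 mph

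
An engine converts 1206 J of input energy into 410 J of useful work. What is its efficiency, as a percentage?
η = W_out/W_in = 410/1206 = 34.0%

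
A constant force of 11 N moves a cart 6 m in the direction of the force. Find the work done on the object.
W = F·d = (11)(6) = 66.0 J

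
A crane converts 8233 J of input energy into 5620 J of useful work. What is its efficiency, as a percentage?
η = W_out/W_in = 5620/8233 = 68.26%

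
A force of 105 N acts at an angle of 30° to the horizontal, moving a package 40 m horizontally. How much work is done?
W = F·d·cosθ = (105)(40)cos(30°) = 3637 J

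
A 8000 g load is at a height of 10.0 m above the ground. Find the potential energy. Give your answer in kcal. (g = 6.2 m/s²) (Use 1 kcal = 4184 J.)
Convert to SI: m = 8.0 kg, h = 10.0 m
PE = mgh = (8.0)(6.2)(10.0) = 496.0 J = 0.1185 kcal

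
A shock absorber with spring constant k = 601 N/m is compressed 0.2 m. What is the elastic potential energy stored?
PE = ½kx² = ½(601)(0.2)² = 12.02 J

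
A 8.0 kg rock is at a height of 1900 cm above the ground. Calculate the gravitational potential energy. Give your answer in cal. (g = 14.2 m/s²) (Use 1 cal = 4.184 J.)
Convert to SI: m = 8.0 kg, h = 19.0 m
PE = mgh = (8.0)(14.2)(19.0) = 2158.4 J = 515.9 cal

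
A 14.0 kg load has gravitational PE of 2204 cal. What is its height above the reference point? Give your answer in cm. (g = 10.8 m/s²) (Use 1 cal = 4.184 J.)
Convert to SI: m = 14.0 kg, PE = 9221.54 J
h = PE/(mg) = 9221.54/(14.0·10.8) = 60.989 m = 6099 cm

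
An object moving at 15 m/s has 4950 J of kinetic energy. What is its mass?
m = 2·KE/v² = 2·4950/(15)² = 44.0 kg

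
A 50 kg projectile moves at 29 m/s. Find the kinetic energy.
KE = ½mv² = ½(50)(29)² = 21025.0 J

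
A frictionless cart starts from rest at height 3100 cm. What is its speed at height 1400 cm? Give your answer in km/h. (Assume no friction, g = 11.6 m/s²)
Convert to SI: h₁−h₂ = 17.0 m
mgh₁ = mgh₂ + ½mv² ⇒ v = √(2g(h₁−h₂)) = √(2·11.6·17.0) = 19.8595 m/s = 71.49 km/h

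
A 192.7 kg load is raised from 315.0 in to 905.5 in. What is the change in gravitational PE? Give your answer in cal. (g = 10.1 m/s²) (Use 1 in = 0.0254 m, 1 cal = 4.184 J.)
Convert to SI: m = 192.7 kg, Δh = 14.9987 m
ΔPE = mgΔh = (192.7)(10.1)(14.9987) = 29191.5 J = 6977 cal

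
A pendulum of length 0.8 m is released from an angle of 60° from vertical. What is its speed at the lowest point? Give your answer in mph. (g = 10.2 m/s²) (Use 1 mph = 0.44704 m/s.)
h = L(1 − cosθ) = 0.8(1 − cos60°) = 0.4 m
v = √(2gh) = √(2·10.2·0.4) = 2.85657 m/s = 6.39 mph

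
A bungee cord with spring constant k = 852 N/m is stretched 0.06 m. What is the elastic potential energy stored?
PE = ½kx² = ½(852)(0.06)² = 1.534 J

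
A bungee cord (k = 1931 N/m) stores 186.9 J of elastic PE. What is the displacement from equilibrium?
x = √(2·PE/k) = √(2·186.9/1931) = 0.44 m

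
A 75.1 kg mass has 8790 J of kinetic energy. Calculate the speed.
v = √(2·KE/m) = √(2·8790/75.1) = 15.3 m/s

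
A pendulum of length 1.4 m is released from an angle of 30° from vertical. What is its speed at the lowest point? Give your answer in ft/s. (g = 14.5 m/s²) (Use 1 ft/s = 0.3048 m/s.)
h = L(1 − cosθ) = 1.4(1 − cos30°) = 0.187564 m
v = √(2gh) = √(2·14.5·0.187564) = 2.33225 m/s = 7.652 ft/s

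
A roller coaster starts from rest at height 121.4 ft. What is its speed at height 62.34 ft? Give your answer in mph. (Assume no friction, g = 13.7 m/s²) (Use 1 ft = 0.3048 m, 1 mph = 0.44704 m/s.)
Convert to SI: h₁−h₂ = 18.0015 m
mgh₁ = mgh₂ + ½mv² ⇒ v = √(2g(h₁−h₂)) = √(2·13.7·18.0015) = 22.209 m/s = 49.68 mph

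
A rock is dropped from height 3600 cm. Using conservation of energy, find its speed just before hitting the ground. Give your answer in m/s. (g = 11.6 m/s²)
Convert to SI: h = 36.0 m
mgh = ½mv² ⇒ v = √(2gh) = √(2·11.6·36.0) = 28.9 m/s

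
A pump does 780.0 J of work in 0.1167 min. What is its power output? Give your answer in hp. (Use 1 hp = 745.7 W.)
Convert to SI: W = 780.0 J, t = 7.002 s
P = W/t = 780.0/7.002 = 111.397 W = 0.1494 hp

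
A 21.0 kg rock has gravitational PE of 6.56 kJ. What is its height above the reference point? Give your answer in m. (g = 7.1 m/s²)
Convert to SI: m = 21.0 kg, PE = 6560.0 J
h = PE/(mg) = 6560.0/(21.0·7.1) = 44.0 m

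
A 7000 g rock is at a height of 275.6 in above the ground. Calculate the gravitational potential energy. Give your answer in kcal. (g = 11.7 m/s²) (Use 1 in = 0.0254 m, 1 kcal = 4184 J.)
Convert to SI: m = 7.0 kg, h = 7.00024 m
PE = mgh = (7.0)(11.7)(7.00024) = 573.32 J = 0.137 kcal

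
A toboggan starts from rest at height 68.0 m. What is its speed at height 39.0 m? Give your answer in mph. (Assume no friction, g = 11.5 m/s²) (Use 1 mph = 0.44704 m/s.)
mgh₁ = mgh₂ + ½mv² ⇒ v = √(2g(h₁−h₂)) = √(2·11.5·29.0) = 25.8263 m/s = 57.77 mph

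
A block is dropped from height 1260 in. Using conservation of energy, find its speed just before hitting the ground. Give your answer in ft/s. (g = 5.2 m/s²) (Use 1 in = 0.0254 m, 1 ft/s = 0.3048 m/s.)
Convert to SI: h = 32.004 m
mgh = ½mv² ⇒ v = √(2gh) = √(2·5.2·32.004) = 18.2439 m/s = 59.86 ft/s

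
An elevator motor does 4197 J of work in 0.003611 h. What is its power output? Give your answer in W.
Convert to SI: W = 4197.0 J, t = 12.9996 s
P = W/t = 4197.0/12.9996 = 322.9 W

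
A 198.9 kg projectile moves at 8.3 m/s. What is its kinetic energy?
KE = ½mv² = ½(198.9)(8.3)² = 6851 J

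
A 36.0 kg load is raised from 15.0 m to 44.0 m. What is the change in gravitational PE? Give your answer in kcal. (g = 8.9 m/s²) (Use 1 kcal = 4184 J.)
ΔPE = mgΔh = (36.0)(8.9)(29.0) = 9291.6 J = 2.221 kcal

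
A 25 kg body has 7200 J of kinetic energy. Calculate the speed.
v = √(2·KE/m) = √(2·7200/25) = 24.0 m/s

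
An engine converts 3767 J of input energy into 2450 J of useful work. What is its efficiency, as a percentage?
η = W_out/W_in = 2450/3767 = 65.04%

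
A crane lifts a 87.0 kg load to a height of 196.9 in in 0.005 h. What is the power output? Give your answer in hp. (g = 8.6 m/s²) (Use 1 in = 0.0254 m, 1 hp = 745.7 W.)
Convert to SI: m = 87.0 kg, h = 5.00126 m, t = 18.0 s
P = mgh/t = (87.0)(8.6)(5.00126)/18.0 = 207.886 W = 0.2788 hp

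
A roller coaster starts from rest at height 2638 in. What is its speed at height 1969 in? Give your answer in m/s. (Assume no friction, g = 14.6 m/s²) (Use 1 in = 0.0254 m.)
Convert to SI: h₁−h₂ = 16.9926 m
mgh₁ = mgh₂ + ½mv² ⇒ v = √(2g(h₁−h₂)) = √(2·14.6·16.9926) = 22.28 m/s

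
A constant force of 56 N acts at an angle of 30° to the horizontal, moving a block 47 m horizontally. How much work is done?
W = F·d·cosθ = (56)(47)cos(30°) = 2279 J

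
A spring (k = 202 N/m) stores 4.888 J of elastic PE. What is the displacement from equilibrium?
x = √(2·PE/k) = √(2·4.888/202) = 0.22 m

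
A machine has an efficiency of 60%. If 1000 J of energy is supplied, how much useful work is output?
W_out = η·W_in = 0.6·1000 = 600.0 J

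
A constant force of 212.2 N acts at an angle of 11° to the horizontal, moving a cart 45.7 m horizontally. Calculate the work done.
W = F·d·cosθ = (212.2)(45.7)cos(11°) = 9519 J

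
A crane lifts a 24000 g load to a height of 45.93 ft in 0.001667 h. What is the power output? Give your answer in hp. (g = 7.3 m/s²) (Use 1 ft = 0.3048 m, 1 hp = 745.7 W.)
Convert to SI: m = 24.0 kg, h = 13.9995 m, t = 6.0012 s
P = mgh/t = (24.0)(7.3)(13.9995)/6.0012 = 408.703 W = 0.5481 hp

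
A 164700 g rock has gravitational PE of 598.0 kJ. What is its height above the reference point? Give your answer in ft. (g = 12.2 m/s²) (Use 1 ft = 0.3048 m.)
Convert to SI: m = 164.7 kg, PE = 598000 J
h = PE/(mg) = 598000/(164.7·12.2) = 297.61 m = 976.4 ft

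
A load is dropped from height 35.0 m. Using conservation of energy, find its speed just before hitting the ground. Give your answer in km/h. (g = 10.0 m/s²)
mgh = ½mv² ⇒ v = √(2gh) = √(2·10.0·35.0) = 26.4575 m/s = 95.25 km/h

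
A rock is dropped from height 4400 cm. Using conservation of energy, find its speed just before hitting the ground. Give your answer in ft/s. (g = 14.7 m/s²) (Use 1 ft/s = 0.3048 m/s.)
Convert to SI: h = 44.0 m
mgh = ½mv² ⇒ v = √(2gh) = √(2·14.7·44.0) = 35.9667 m/s = 118.0 ft/s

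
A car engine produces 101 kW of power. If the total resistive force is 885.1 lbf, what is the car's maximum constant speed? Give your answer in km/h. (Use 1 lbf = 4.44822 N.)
Convert to SI: F = 3937.12 N
P = Fv ⇒ v = P/F = 101000 W/3937.12 N = 25.6533 m/s = 92.35 km/h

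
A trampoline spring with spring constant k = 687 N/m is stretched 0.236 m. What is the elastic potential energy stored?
PE = ½kx² = ½(687)(0.236)² = 19.13 J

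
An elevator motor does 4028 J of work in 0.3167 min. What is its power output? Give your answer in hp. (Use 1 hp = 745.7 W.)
Convert to SI: W = 4028.0 J, t = 19.002 s
P = W/t = 4028.0/19.002 = 211.978 W = 0.2843 hp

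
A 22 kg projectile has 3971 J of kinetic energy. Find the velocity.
v = √(2·KE/m) = √(2·3971/22) = 19.0 m/s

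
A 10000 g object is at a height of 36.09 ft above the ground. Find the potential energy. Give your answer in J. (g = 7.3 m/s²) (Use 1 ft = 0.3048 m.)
Convert to SI: m = 10.0 kg, h = 11.0002 m
PE = mgh = (10.0)(7.3)(11.0002) = 803.0 J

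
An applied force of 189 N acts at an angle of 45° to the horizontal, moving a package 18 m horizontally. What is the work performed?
W = F·d·cosθ = (189)(18)cos(45°) = 2406 J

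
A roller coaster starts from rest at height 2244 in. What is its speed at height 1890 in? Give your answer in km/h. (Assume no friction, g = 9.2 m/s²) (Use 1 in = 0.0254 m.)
Convert to SI: h₁−h₂ = 8.9916 m
mgh₁ = mgh₂ + ½mv² ⇒ v = √(2g(h₁−h₂)) = √(2·9.2·8.9916) = 12.8626 m/s = 46.31 km/h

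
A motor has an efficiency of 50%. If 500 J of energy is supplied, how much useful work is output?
W_out = η·W_in = 0.5·500 = 250.0 J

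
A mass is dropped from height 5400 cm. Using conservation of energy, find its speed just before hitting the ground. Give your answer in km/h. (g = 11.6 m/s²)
Convert to SI: h = 54.0 m
mgh = ½mv² ⇒ v = √(2gh) = √(2·11.6·54.0) = 35.3949 m/s = 127.4 km/h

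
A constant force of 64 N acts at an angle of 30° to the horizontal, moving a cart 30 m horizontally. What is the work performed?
W = F·d·cosθ = (64)(30)cos(30°) = 1663 J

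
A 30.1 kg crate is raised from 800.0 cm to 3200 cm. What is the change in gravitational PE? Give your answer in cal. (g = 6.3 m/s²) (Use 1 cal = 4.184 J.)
Convert to SI: m = 30.1 kg, Δh = 24.0 m
ΔPE = mgΔh = (30.1)(6.3)(24.0) = 4551.12 J = 1088 cal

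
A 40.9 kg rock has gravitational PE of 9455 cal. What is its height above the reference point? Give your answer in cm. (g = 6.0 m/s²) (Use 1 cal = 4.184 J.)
Convert to SI: m = 40.9 kg, PE = 39559.7 J
h = PE/(mg) = 39559.7/(40.9·6.0) = 161.205 m = 16120 cm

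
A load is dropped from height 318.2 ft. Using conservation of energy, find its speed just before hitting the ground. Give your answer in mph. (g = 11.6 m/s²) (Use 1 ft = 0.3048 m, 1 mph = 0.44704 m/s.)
Convert to SI: h = 96.9874 m
mgh = ½mv² ⇒ v = √(2gh) = √(2·11.6·96.9874) = 47.4353 m/s = 106.1 mph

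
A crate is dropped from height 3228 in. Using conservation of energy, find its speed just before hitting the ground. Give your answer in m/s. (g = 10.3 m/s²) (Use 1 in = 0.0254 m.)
Convert to SI: h = 81.9912 m
mgh = ½mv² ⇒ v = √(2gh) = √(2·10.3·81.9912) = 41.1 m/s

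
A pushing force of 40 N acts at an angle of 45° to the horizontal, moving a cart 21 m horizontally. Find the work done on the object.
W = F·d·cosθ = (40)(21)cos(45°) = 594.0 J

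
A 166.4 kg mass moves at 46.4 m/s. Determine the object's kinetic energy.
KE = ½mv² = ½(166.4)(46.4)² = 179100 J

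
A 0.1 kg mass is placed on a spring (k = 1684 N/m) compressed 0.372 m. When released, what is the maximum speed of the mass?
½kx² = ½mv² ⇒ v = x√(k/m) = (0.372)√(1684/0.1) = 48.27 m/s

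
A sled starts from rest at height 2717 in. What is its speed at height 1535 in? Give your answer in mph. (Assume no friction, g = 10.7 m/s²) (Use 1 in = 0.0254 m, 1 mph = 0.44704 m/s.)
Convert to SI: h₁−h₂ = 30.0228 m
mgh₁ = mgh₂ + ½mv² ⇒ v = √(2g(h₁−h₂)) = √(2·10.7·30.0228) = 25.3473 m/s = 56.7 mph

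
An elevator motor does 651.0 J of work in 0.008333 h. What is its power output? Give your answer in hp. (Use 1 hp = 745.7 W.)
Convert to SI: W = 651.0 J, t = 29.9988 s
P = W/t = 651.0/29.9988 = 21.7009 W = 0.0291 hp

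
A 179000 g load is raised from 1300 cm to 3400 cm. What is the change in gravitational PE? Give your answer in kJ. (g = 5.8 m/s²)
Convert to SI: m = 179.0 kg, Δh = 21.0 m
ΔPE = mgΔh = (179.0)(5.8)(21.0) = 21802.2 J = 21.8 kJ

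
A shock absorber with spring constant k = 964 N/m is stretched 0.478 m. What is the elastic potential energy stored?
PE = ½kx² = ½(964)(0.478)² = 110.1 J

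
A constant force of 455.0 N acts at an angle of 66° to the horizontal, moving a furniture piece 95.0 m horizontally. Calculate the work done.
W = F·d·cosθ = (455.0)(95.0)cos(66°) = 17580 J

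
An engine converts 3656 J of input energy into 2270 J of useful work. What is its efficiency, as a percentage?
η = W_out/W_in = 2270/3656 = 62.09%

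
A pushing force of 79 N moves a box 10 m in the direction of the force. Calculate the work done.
W = F·d = (79)(10) = 790.0 J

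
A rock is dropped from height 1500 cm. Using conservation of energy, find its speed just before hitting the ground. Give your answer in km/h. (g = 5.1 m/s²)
Convert to SI: h = 15.0 m
mgh = ½mv² ⇒ v = √(2gh) = √(2·5.1·15.0) = 12.3693 m/s = 44.53 km/h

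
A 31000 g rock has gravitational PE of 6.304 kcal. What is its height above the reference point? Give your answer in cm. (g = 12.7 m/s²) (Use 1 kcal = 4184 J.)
Convert to SI: m = 31.0 kg, PE = 26375.9 J
h = PE/(mg) = 26375.9/(31.0·12.7) = 66.995 m = 6700 cm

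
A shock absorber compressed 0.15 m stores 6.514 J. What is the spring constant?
k = 2·PE/x² = 2·6.514/(0.15)² = 579.0 N/m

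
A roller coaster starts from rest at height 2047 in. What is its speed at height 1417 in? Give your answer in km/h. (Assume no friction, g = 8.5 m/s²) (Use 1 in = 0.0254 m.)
Convert to SI: h₁−h₂ = 16.002 m
mgh₁ = mgh₂ + ½mv² ⇒ v = √(2g(h₁−h₂)) = √(2·8.5·16.002) = 16.4935 m/s = 59.38 km/h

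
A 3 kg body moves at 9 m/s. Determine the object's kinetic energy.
KE = ½mv² = ½(3)(9)² = 121.5 J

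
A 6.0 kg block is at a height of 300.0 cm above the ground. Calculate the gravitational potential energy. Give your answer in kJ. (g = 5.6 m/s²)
Convert to SI: m = 6.0 kg, h = 3.0 m
PE = mgh = (6.0)(5.6)(3.0) = 100.8 J = 0.1008 kJ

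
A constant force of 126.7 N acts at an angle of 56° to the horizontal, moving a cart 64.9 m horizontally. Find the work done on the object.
W = F·d·cosθ = (126.7)(64.9)cos(56°) = 4598 J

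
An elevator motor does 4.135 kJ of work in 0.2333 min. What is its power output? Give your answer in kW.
Convert to SI: W = 4135.0 J, t = 13.998 s
P = W/t = 4135.0/13.998 = 295.399 W = 0.2954 kW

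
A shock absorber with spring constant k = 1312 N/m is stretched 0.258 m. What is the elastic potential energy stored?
PE = ½kx² = ½(1312)(0.258)² = 43.67 J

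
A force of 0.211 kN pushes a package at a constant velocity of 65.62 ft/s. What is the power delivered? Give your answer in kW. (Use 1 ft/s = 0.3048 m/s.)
Convert to SI: F = 211.0 N, v = 20.001 m/s
P = Fv = (211.0)(20.001) = 4220.21 W = 4.22 kW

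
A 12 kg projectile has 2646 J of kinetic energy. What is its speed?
v = √(2·KE/m) = √(2·2646/12) = 21.0 m/s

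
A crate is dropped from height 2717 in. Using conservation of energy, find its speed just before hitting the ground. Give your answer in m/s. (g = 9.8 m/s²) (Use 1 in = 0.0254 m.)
Convert to SI: h = 69.0118 m
mgh = ½mv² ⇒ v = √(2gh) = √(2·9.8·69.0118) = 36.78 m/s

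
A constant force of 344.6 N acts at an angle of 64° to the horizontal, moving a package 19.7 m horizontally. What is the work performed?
W = F·d·cosθ = (344.6)(19.7)cos(64°) = 2976 J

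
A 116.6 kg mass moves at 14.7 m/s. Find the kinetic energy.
KE = ½mv² = ½(116.6)(14.7)² = 12600 J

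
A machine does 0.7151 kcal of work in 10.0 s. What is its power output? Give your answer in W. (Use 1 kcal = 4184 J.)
Convert to SI: W = 2991.98 J, t = 10.0 s
P = W/t = 2991.98/10.0 = 299.2 W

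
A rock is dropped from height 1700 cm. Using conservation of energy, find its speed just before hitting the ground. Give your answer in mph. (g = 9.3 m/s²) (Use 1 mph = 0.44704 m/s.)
Convert to SI: h = 17.0 m
mgh = ½mv² ⇒ v = √(2gh) = √(2·9.3·17.0) = 17.782 m/s = 39.78 mph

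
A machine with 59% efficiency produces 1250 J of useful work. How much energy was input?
W_in = W_out/η = 1250/0.59 = 2119 J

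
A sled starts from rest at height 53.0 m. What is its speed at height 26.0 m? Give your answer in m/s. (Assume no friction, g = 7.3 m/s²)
mgh₁ = mgh₂ + ½mv² ⇒ v = √(2g(h₁−h₂)) = √(2·7.3·27.0) = 19.85 m/s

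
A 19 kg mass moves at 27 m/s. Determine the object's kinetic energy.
KE = ½mv² = ½(19)(27)² = 6925.5 J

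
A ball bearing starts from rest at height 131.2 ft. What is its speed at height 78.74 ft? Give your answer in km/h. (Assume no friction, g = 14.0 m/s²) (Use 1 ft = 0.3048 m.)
Convert to SI: h₁−h₂ = 15.9898 m
mgh₁ = mgh₂ + ½mv² ⇒ v = √(2g(h₁−h₂)) = √(2·14.0·15.9898) = 21.1593 m/s = 76.17 km/h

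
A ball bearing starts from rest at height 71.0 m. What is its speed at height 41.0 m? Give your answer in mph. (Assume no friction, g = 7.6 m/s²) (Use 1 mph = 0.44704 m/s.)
mgh₁ = mgh₂ + ½mv² ⇒ v = √(2g(h₁−h₂)) = √(2·7.6·30.0) = 21.3542 m/s = 47.77 mph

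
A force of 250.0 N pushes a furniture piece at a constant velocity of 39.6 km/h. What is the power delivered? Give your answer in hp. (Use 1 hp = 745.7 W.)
Convert to SI: F = 250.0 N, v = 11.0 m/s
P = Fv = (250.0)(11.0) = 2750.0 W = 3.688 hp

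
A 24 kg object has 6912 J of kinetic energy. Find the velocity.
v = √(2·KE/m) = √(2·6912/24) = 24.0 m/s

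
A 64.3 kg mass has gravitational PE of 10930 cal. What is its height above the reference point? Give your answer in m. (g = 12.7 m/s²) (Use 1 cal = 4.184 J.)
Convert to SI: m = 64.3 kg, PE = 45731.1 J
h = PE/(mg) = 45731.1/(64.3·12.7) = 56.0 m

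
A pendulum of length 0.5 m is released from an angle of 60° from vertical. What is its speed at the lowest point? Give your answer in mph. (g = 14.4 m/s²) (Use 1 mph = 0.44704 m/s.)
h = L(1 − cosθ) = 0.5(1 − cos60°) = 0.25 m
v = √(2gh) = √(2·14.4·0.25) = 2.68328 m/s = 6.002 mph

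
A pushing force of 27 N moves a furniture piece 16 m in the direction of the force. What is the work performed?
W = F·d = (27)(16) = 432.0 J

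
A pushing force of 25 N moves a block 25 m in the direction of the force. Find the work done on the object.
W = F·d = (25)(25) = 625.0 J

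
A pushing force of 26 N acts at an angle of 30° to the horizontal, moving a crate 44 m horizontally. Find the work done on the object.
W = F·d·cosθ = (26)(44)cos(30°) = 990.7 J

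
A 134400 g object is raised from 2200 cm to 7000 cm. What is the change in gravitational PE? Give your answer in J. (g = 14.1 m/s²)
Convert to SI: m = 134.4 kg, Δh = 48.0 m
ΔPE = mgΔh = (134.4)(14.1)(48.0) = 90960 J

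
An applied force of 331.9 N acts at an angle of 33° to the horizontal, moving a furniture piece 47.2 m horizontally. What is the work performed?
W = F·d·cosθ = (331.9)(47.2)cos(33°) = 13140 J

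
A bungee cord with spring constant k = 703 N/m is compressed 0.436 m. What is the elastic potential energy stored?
PE = ½kx² = ½(703)(0.436)² = 66.82 J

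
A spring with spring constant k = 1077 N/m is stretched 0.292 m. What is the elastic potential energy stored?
PE = ½kx² = ½(1077)(0.292)² = 45.91 J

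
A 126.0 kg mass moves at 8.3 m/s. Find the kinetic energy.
KE = ½mv² = ½(126.0)(8.3)² = 4340 J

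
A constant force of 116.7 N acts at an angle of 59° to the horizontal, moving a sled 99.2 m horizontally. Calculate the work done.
W = F·d·cosθ = (116.7)(99.2)cos(59°) = 5962 J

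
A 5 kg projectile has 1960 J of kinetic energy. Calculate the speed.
v = √(2·KE/m) = √(2·1960/5) = 28.0 m/s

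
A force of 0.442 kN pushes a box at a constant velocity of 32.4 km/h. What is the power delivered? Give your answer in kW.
Convert to SI: F = 442.0 N, v = 9.0 m/s
P = Fv = (442.0)(9.0) = 3978.0 W = 3.978 kW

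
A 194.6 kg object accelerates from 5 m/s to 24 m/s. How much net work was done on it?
W = ΔKE = ½m(v₂² − v₁²) = ½(194.6)(24² − 5²) = 53612.3 J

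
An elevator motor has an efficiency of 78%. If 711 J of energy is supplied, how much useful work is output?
W_out = η·W_in = 0.78·711 = 554.58 J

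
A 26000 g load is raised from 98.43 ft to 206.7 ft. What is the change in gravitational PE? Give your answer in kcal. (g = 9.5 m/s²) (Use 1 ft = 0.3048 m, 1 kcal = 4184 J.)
Convert to SI: m = 26.0 kg, Δh = 33.0007 m
ΔPE = mgΔh = (26.0)(9.5)(33.0007) = 8151.17 J = 1.948 kcal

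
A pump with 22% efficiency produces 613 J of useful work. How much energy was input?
W_in = W_out/η = 613/0.22 = 2786 J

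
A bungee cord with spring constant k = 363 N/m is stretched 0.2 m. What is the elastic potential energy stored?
PE = ½kx² = ½(363)(0.2)² = 7.26 J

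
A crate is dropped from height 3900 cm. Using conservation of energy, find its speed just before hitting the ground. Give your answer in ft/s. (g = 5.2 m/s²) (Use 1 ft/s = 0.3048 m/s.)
Convert to SI: h = 39.0 m
mgh = ½mv² ⇒ v = √(2gh) = √(2·5.2·39.0) = 20.1395 m/s = 66.07 ft/s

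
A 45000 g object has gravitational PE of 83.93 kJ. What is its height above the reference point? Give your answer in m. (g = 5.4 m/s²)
Convert to SI: m = 45.0 kg, PE = 83930.0 J
h = PE/(mg) = 83930.0/(45.0·5.4) = 345.4 m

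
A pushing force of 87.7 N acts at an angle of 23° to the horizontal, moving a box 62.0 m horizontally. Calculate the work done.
W = F·d·cosθ = (87.7)(62.0)cos(23°) = 5005 J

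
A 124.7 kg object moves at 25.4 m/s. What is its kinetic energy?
KE = ½mv² = ½(124.7)(25.4)² = 40230 J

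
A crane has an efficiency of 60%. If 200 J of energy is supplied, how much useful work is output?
W_out = η·W_in = 0.6·200 = 120.0 J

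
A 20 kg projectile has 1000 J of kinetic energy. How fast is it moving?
v = √(2·KE/m) = √(2·1000/20) = 10.0 m/s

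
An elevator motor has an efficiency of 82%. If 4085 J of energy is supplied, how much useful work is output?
W_out = η·W_in = 0.82·4085 = 3349.7 J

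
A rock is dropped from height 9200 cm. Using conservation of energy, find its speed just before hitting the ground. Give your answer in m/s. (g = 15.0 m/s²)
Convert to SI: h = 92.0 m
mgh = ½mv² ⇒ v = √(2gh) = √(2·15.0·92.0) = 52.54 m/s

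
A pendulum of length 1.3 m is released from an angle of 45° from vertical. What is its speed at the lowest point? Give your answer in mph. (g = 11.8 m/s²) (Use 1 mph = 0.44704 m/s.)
h = L(1 − cosθ) = 1.3(1 − cos45°) = 0.380761 m
v = √(2gh) = √(2·11.8·0.380761) = 2.99766 m/s = 6.706 mph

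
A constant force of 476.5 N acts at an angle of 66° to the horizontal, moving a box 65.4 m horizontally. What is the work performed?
W = F·d·cosθ = (476.5)(65.4)cos(66°) = 12680 J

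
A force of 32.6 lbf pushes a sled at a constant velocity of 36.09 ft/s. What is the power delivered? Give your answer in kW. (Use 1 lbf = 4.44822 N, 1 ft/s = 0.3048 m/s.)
Convert to SI: F = 145.012 N, v = 11.0002 m/s
P = Fv = (145.012)(11.0002) = 1595.17 W = 1.595 kW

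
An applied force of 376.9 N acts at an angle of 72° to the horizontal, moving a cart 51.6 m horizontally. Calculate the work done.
W = F·d·cosθ = (376.9)(51.6)cos(72°) = 6010 J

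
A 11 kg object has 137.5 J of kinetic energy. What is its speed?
v = √(2·KE/m) = √(2·137.5/11) = 5.0 m/s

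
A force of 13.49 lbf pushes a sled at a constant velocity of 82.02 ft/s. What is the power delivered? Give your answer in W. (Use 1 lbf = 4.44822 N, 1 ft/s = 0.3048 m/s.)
Convert to SI: F = 60.0065 N, v = 24.9997 m/s
P = Fv = (60.0065)(24.9997) = 1500 W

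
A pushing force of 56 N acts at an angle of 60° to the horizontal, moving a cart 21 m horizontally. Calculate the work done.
W = F·d·cosθ = (56)(21)cos(60°) = 588.0 J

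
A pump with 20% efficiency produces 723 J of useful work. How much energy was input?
W_in = W_out/η = 723/0.2 = 3615 J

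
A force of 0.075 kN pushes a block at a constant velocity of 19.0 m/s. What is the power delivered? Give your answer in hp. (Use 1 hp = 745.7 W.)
Convert to SI: F = 75.0 N, v = 19.0 m/s
P = Fv = (75.0)(19.0) = 1425.0 W = 1.911 hp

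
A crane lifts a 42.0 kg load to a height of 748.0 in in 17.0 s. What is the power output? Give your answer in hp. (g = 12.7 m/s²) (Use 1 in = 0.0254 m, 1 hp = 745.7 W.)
Convert to SI: m = 42.0 kg, h = 18.9992 m, t = 17.0 s
P = mgh/t = (42.0)(12.7)(18.9992)/17.0 = 596.128 W = 0.7994 hp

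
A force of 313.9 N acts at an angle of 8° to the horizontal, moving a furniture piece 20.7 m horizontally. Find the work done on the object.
W = F·d·cosθ = (313.9)(20.7)cos(8°) = 6434 J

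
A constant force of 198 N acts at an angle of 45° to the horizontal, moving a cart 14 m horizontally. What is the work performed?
W = F·d·cosθ = (198)(14)cos(45°) = 1960 J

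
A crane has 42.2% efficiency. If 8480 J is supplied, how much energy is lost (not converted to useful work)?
W_lost = W_in(1 − η) = 8480·(1 − 0.422) = 4901 J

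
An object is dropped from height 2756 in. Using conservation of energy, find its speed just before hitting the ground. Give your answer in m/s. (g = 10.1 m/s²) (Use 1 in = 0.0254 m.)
Convert to SI: h = 70.0024 m
mgh = ½mv² ⇒ v = √(2gh) = √(2·10.1·70.0024) = 37.6 m/s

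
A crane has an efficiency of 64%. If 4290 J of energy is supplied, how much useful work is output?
W_out = η·W_in = 0.64·4290 = 2745.6 J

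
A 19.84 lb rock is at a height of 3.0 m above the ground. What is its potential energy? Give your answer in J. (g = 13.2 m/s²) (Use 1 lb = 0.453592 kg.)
Convert to SI: m = 8.99927 kg, h = 3.0 m
PE = mgh = (8.99927)(13.2)(3.0) = 356.4 J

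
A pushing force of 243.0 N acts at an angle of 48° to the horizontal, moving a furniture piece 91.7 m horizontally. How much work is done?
W = F·d·cosθ = (243.0)(91.7)cos(48°) = 14910 J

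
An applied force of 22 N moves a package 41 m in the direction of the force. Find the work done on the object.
W = F·d = (22)(41) = 902.0 J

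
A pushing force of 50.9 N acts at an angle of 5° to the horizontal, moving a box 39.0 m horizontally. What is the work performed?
W = F·d·cosθ = (50.9)(39.0)cos(5°) = 1978 J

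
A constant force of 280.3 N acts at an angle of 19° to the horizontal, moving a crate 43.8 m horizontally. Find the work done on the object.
W = F·d·cosθ = (280.3)(43.8)cos(19°) = 11610 J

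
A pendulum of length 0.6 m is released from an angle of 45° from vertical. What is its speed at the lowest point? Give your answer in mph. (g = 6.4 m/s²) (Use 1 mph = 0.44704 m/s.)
h = L(1 − cosθ) = 0.6(1 − cos45°) = 0.175736 m
v = √(2gh) = √(2·6.4·0.175736) = 1.49981 m/s = 3.355 mph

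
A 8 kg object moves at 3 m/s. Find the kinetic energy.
KE = ½mv² = ½(8)(3)² = 36.0 J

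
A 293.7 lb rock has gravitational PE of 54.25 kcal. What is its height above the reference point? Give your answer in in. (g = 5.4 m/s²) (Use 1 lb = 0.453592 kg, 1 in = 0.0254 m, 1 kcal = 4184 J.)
Convert to SI: m = 133.22 kg, PE = 226982 J
h = PE/(mg) = 226982/(133.22·5.4) = 315.521 m = 12420 in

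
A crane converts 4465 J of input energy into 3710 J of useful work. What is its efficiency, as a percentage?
η = W_out/W_in = 3710/4465 = 83.09%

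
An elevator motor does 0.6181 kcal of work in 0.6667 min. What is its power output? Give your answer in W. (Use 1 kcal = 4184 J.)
Convert to SI: W = 2586.13 J, t = 40.002 s
P = W/t = 2586.13/40.002 = 64.65 W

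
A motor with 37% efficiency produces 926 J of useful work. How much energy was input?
W_in = W_out/η = 926/0.37 = 2503 J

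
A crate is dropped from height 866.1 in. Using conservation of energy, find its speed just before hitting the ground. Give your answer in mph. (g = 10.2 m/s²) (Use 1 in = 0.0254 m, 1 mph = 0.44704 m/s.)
Convert to SI: h = 21.9989 m
mgh = ½mv² ⇒ v = √(2gh) = √(2·10.2·21.9989) = 21.1844 m/s = 47.39 mph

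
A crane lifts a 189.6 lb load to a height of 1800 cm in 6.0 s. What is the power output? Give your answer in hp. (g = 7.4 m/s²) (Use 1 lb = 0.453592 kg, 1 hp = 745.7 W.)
Convert to SI: m = 86.001 kg, h = 18.0 m, t = 6.0 s
P = mgh/t = (86.001)(7.4)(18.0)/6.0 = 1909.22 W = 2.56 hp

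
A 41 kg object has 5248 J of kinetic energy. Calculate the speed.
v = √(2·KE/m) = √(2·5248/41) = 16.0 m/s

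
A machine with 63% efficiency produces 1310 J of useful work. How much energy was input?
W_in = W_out/η = 1310/0.63 = 2079 J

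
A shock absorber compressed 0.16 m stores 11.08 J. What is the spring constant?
k = 2·PE/x² = 2·11.08/(0.16)² = 865.6 N/m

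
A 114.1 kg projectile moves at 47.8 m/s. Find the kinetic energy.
KE = ½mv² = ½(114.1)(47.8)² = 130400 J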